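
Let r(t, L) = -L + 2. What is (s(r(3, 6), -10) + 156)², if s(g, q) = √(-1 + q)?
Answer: (156 + I*√11)² ≈ 24325.0 + 1034.8*I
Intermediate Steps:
r(t, L) = 2 - L
(s(r(3, 6), -10) + 156)² = (√(-1 - 10) + 156)² = (√(-11) + 156)² = (I*√11 + 156)² = (156 + I*√11)²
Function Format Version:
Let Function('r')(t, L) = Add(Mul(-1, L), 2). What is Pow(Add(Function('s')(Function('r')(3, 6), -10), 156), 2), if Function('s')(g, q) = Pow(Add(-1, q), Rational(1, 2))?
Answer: Pow(Add(156, Mul(I, Pow(11, Rational(1, 2)))), 2) ≈ Add(24325., Mul(1034.8, I))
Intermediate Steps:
Function('r')(t, L) = Add(2, Mul(-1, L))
Pow(Add(Function('s')(Function('r')(3, 6), -10), 156), 2) = Pow(Add(Pow(Add(-1, -10), Rational(1, 2)), 156), 2) = Pow(Add(Pow(-11, Rational(1, 2)), 156), 2) = Pow(Add(Mul(I, Pow(11, Rational(1, 2))), 156), 2) = Pow(Add(156, Mul(I, Pow(11, Rational(1, 2)))), 2)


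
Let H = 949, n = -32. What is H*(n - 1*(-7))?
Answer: -23725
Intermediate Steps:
H*(n - 1*(-7)) = 949*(-32 - 1*(-7)) = 949*(-32 + 7) = 949*(-25) = -23725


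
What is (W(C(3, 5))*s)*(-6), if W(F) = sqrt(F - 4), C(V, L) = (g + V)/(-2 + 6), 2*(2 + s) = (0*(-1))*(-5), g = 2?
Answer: 6*I*sqrt(11) ≈ 19.9*I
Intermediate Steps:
s = -2 (s = -2 + ((0*(-1))*(-5))/2 = -2 + (0*(-5))/2 = -2 + (1/2)*0 = -2 + 0 = -2)
C(V, L) = 1/2 + V/4 (C(V, L) = (2 + V)/(-2 + 6) = (2 + V)/4 = (2 + V)*(1/4) = 1/2 + V/4)
W(F) = sqrt(-4 + F)
(W(C(3, 5))*s)*(-6) = (sqrt(-4 + (1/2 + (1/4)*3))*(-2))*(-6) = (sqrt(-4 + (1/2 + 3/4))*(-2))*(-6) = (sqrt(-4 + 5/4)*(-2))*(-6) = (sqrt(-11/4)*(-2))*(-6) = ((I*sqrt(11)/2)*(-2))*(-6) = -I*sqrt(11)*(-6) = 6*I*sqrt(11)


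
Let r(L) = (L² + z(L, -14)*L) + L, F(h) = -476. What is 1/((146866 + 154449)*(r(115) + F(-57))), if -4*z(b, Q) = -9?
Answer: 4/15816325665 ≈ 2.5290e-10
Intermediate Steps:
z(b, Q) = 9/4 (z(b, Q) = -¼*(-9) = 9/4)
r(L) = L² + 13*L/4 (r(L) = (L² + 9*L/4) + L = L² + 13*L/4)
1/((146866 + 154449)*(r(115) + F(-57))) = 1/((146866 + 154449)*((¼)*115*(13 + 4*115) - 476)) = 1/(301315*((¼)*115*(13 + 460) - 476)) = 1/(301315*((¼)*115*473 - 476)) = 1/(301315*(54395/4 - 476)) = 1/(301315*(52491/4)) = 1/(15816325665/4) = 4/15816325665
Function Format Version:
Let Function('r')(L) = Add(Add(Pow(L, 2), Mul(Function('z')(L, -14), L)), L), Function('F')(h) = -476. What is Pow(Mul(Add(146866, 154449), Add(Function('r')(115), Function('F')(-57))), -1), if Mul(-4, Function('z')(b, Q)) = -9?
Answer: Rational(4, 15816325665) ≈ 2.5290e-10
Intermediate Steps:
Function('z')(b, Q) = Rational(9, 4) (Function('z')(b, Q) = Mul(Rational(-1, 4), -9) = Rational(9, 4))
Function('r')(L) = Add(Pow(L, 2), Mul(Rational(13, 4), L)) (Function('r')(L) = Add(Add(Pow(L, 2), Mul(Rational(9, 4), L)), L) = Add(Pow(L, 2), Mul(Rational(13, 4), L)))
Pow(Mul(Add(146866, 154449), Add(Function('r')(115), Function('F')(-57))), -1) = Pow(Mul(Add(146866, 154449), Add(Mul(Rational(1, 4), 115, Add(13, Mul(4, 115))), -476)), -1) = Pow(Mul(301315, Add(Mul(Rational(1, 4), 115, Add(13, 460)), -476)), -1) = Pow(Mul(301315, Add(Mul(Rational(1, 4), 115, 473), -476)), -1) = Pow(Mul(301315, Add(Rational(54395, 4), -476)), -1) = Pow(Mul(301315, Rational(52491, 4)), -1) = Pow(Rational(15816325665, 4), -1) = Rational(4, 15816325665)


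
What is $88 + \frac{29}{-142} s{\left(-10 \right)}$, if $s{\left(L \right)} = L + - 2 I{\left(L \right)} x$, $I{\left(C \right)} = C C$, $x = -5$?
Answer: $- \frac{8107}{71} \approx -114.18$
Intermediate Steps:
$I{\left(C \right)} = C^{2}$
$s{\left(L \right)} = L + 10 L^{2}$ ($s{\left(L \right)} = L + - 2 L^{2} \left(-5\right) = L + 10 L^{2}$)
$88 + \frac{29}{-142} s{\left(-10 \right)} = 88 + \frac{29}{-142} \left(- 10 \left(1 + 10 \left(-10\right)\right)\right) = 88 + 29 \left(- \frac{1}{142}\right) \left(- 10 \left(1 - 100\right)\right) = 88 - \frac{29 \left(\left(-10\right) \left(-99\right)\right)}{142} = 88 - \frac{14355}{71} = - \frac{8107}{71}$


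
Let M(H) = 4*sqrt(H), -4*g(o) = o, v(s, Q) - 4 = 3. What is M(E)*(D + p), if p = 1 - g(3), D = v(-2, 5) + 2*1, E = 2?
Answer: 43*sqrt(2) ≈ 60.811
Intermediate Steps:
v(s, Q) = 7 (v(s, Q) = 4 + 3 = 7)
g(o) = -o/4
D = 9 (D = 7 + 2*1 = 7 + 2 = 9)
p = 7/4 (p = 1 - (-1)*3/4 = 1 - 1*(-3/4) = 1 + 3/4 = 7/4 ≈ 1.7500)
M(E)*(D + p) = (4*sqrt(2))*(9 + 7/4) = (4*sqrt(2))*(43/4) = 43*sqrt(2)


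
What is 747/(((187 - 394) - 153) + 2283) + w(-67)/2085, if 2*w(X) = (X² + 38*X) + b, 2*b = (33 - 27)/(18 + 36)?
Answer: 8221783/9622692 ≈ 0.85442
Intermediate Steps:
b = 1/18 (b = ((33 - 27)/(18 + 36))/2 = (6/54)/2 = (6*(1/54))/2 = (½)*(⅑) = 1/18 ≈ 0.055556)
w(X) = 1/36 + X²/2 + 19*X (w(X) = ((X² + 38*X) + 1/18)/2 = (1/18 + X² + 38*X)/2 = 1/36 + X²/2 + 19*X)
747/(((187 - 394) - 153) + 2283) + w(-67)/2085 = 747/(((187 - 394) - 153) + 2283) + (1/36 + (½)*(-67)² + 19*(-67))/2085 = 747/((-207 - 153) + 2283) + (1/36 + (½)*4489 - 1273)*(1/2085) = 747/(-360 + 2283) + (1/36 + 4489/2 - 1273)*(1/2085) = 747/1923 + (34975/36)*(1/2085) = 747*(1/1923) + 6995/15012 = 249/641 + 6995/15012 = 8221783/9622692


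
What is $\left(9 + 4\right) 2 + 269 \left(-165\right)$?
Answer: $-44359$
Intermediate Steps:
$\left(9 + 4\right) 2 + 269 \left(-165\right) = 13 \cdot 2 - 44385 = 26 - 44385 = -44359$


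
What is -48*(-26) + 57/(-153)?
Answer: 63629/51 ≈ 1247.6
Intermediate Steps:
-48*(-26) + 57/(-153) = 1248 + 57*(-1/153) = 1248 - 19/51 = 63629/51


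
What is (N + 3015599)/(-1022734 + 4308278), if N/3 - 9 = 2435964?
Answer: 5161759/1642772 ≈ 3.1421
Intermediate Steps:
N = 7307919 (N = 27 + 3*2435964 = 27 + 7307892 = 7307919)
(N + 3015599)/(-1022734 + 4308278) = (7307919 + 3015599)/(-1022734 + 4308278) = 10323518/3285544 = 10323518*(1/3285544) = 5161759/1642772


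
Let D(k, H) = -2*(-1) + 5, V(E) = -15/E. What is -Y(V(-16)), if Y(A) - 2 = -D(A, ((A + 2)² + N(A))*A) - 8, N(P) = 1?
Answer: 13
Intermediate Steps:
D(k, H) = 7 (D(k, H) = 2 + 5 = 7)
Y(A) = -13 (Y(A) = 2 + (-1*7 - 8) = 2 + (-7 - 8) = 2 - 15 = -13)
-Y(V(-16)) = -1*(-13) = 13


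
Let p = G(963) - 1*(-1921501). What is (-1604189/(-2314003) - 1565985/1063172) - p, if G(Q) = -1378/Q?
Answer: -4552334885725017763321/2369156419207908 ≈ -1.9215e+6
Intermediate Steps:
p = 1850404085/963 (p = -1378/963 - 1*(-1921501) = -1378*1/963 + 1921501 = -1378/963 + 1921501 = 1850404085/963 ≈ 1.9215e+6)
(-1604189/(-2314003) - 1565985/1063172) - p = (-1604189/(-2314003) - 1565985/1063172) - 1*1850404085/963 = (-1604189*(-1/2314003) - 1565985*1/1063172) - 1850404085/963 = (1604189/2314003 - 1565985/1063172) - 1850404085/963 = -1918165160447/2460183197516 - 1850404085/963 = -4552334885725017763321/2369156419207908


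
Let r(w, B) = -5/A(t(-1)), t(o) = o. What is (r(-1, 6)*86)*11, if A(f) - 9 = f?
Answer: -2365/4 ≈ -591.25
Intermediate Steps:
A(f) = 9 + f
r(w, B) = -5/8 (r(w, B) = -5/(9 - 1) = -5/8)
(r(-1, 6)*86)*11 = -5/8*86*11 = -215/4*11 = -2365/4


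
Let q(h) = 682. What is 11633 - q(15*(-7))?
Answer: 10951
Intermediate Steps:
11633 - q(15*(-7)) = 11633 - 1*682 = 11633 - 682 = 10951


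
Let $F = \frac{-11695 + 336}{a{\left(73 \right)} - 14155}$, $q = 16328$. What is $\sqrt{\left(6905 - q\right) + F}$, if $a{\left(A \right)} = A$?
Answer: $\frac{7 i \sqrt{38131563486}}{14082} \approx 97.068 i$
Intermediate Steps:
$F = \frac{11359}{14082}$ ($F = \frac{-11695 + 336}{73 - 14155} = - \frac{11359}{-14082} = \left(-11359\right) \left(- \frac{1}{14082}\right) = \frac{11359}{14082} \approx 0.80663$)
$\sqrt{\left(6905 - q\right) + F} = \sqrt{\left(6905 - 16328\right) + \frac{11359}{14082}} = \sqrt{-9423 + \frac{11359}{14082}} = \sqrt{- \frac{132683327}{14082}} = \frac{7 i \sqrt{38131563486}}{14082}$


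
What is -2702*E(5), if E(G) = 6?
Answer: -16212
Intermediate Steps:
-2702*E(5) = -2702*6 = -16212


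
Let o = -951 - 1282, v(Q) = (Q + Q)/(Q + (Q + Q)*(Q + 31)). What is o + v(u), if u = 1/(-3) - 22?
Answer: -122809/55 ≈ -2232.9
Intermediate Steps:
u = -67/3 (u = -⅓ - 22 = -67/3 ≈ -22.333)
v(Q) = 2*Q/(Q + 2*Q*(31 + Q)) (v(Q) = (2*Q)/(Q + (2*Q)*(31 + Q)) = (2*Q)/(Q + 2*Q*(31 + Q)) = 2*Q/(Q + 2*Q*(31 + Q)))
o = -2233
o + v(u) = -2233 + 2/(63 + 2*(-67/3)) = -2233 + 2/(63 - 134/3) = -2233 + 2/(55/3) = -2233 + 2*(3/55) = -2233 + 6/55 = -122809/55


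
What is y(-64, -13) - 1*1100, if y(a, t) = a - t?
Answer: -1151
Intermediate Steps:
y(-64, -13) - 1*1100 = (-64 - 1*(-13)) - 1*1100 = (-64 + 13) - 1100 = -51 - 1100 = -1151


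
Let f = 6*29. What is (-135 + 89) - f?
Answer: -220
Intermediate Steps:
f = 174
(-135 + 89) - f = (-135 + 89) - 1*174 = -46 - 174 = -220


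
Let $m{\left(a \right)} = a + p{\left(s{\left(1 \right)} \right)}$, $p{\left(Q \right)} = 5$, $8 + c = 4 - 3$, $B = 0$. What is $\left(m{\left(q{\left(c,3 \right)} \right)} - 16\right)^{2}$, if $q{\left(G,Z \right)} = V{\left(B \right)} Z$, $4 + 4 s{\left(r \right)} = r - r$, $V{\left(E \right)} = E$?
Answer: $121$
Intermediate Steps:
$c = -7$ ($c = -8 + \left(4 - 3\right) = -8 + 1 = -7$)
$s{\left(r \right)} = -1$ ($s{\left(r \right)} = -1 + \frac{r - r}{4} = -1 + \frac{1}{4} \cdot 0 = -1 + 0 = -1$)
$q{\left(G,Z \right)} = 0$ ($q{\left(G,Z \right)} = 0 Z = 0$)
$m{\left(a \right)} = 5 + a$ ($m{\left(a \right)} = a + 5 = 5 + a$)
$\left(m{\left(q{\left(c,3 \right)} \right)} - 16\right)^{2} = \left(\left(5 + 0\right) - 16\right)^{2} = \left(5 - 16\right)^{2} = \left(-11\right)^{2} = 121$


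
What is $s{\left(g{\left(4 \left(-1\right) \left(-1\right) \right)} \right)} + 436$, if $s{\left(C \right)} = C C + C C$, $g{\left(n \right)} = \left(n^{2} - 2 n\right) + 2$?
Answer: $636$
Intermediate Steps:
$g{\left(n \right)} = 2 + n^{2} - 2 n$
$s{\left(C \right)} = 2 C^{2}$ ($s{\left(C \right)} = C^{2} + C^{2} = 2 C^{2}$)
$s{\left(g{\left(4 \left(-1\right) \left(-1\right) \right)} \right)} + 436 = 2 \left(2 + \left(4 \left(-1\right) \left(-1\right)\right)^{2} - 2 \cdot 4 \left(-1\right) \left(-1\right)\right)^{2} + 436 = 2 \left(2 + \left(\left(-4\right) \left(-1\right)\right)^{2} - 2 \left(\left(-4\right) \left(-1\right)\right)\right)^{2} + 436 = 2 \left(2 + 4^{2} - 8\right)^{2} + 436 = 2 \left(2 + 16 - 8\right)^{2} + 436 = 2 \cdot 10^{2} + 436 = 2 \cdot 100 + 436 = 200 + 436 = 636$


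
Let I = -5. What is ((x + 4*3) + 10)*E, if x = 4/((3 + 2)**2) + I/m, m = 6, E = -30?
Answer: -3199/5 ≈ -639.80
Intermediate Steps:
x = -101/150 (x = 4/((3 + 2)**2) - 5/6 = 4/(5**2) - 5*1/6 = 4/25 - 5/6 = -101/150 ≈ -0.67333)
((x + 4*3) + 10)*E = ((-101/150 + 4*3) + 10)*(-30) = ((-101/150 + 12) + 10)*(-30) = (1699/150 + 10)*(-30) = (3199/150)*(-30) = -3199/5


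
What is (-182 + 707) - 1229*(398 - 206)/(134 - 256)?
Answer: 150009/61 ≈ 2459.2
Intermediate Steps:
(-182 + 707) - 1229*(398 - 206)/(134 - 256) = 525 - 235968/(-122) = 525 - 235968*(-1)/122 = 525 - 1229*(-96/61) = 525 + 117984/61 = 150009/61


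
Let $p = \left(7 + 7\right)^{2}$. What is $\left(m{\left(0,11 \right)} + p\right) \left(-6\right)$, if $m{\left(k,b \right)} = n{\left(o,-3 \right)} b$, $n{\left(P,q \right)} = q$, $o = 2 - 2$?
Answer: $-978$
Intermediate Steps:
$o = 0$ ($o = 2 - 2 = 0$)
$m{\left(k,b \right)} = - 3 b$
$p = 196$ ($p = 14^{2} = 196$)
$\left(m{\left(0,11 \right)} + p\right) \left(-6\right) = \left(\left(-3\right) 11 + 196\right) \left(-6\right) = \left(-33 + 196\right) \left(-6\right) = 163 \left(-6\right) = -978$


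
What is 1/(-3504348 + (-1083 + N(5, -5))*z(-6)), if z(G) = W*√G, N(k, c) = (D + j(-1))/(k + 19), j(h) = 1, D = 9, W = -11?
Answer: -84104352/294751338418297 - 285802*I*√6/294751338418297 ≈ -2.8534e-7 - 2.3751e-9*I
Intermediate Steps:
N(k, c) = 10/(19 + k) (N(k, c) = (9 + 1)/(k + 19) = 10/(19 + k))
z(G) = -11*√G
1/(-3504348 + (-1083 + N(5, -5))*z(-6)) = 1/(-3504348 + (-1083 + 10/(19 + 5))*(-11*I*√6)) = 1/(-3504348 + (-1083 + 10/24)*(-11*I*√6)) = 1/(-3504348 + (-1083 + 10*(1/24))*(-11*I*√6)) = 1/(-3504348 + (-1083 + 5/12)*(-11*I*√6)) = 1/(-3504348 - (-142901)*I*√6/12) = 1/(-3504348 + 142901*I*√6/12)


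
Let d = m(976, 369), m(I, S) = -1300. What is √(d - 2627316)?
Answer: 2*I*√657154 ≈ 1621.3*I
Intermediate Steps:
d = -1300
√(d - 2627316) = √(-1300 - 2627316) = √(-2628616) = 2*I*√657154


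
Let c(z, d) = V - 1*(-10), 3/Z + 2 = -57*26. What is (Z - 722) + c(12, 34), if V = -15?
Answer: -1078871/1484 ≈ -727.00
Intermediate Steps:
Z = -3/1484 (Z = 3/(-2 - 57*26) = 3/(-2 - 1482) = 3/(-1484) = 3*(-1/1484) = -3/1484 ≈ -0.0020216)
c(z, d) = -5 (c(z, d) = -15 - 1*(-10) = -15 + 10 = -5)
(Z - 722) + c(12, 34) = (-3/1484 - 722) - 5 = -1071451/1484 - 5 = -1078871/1484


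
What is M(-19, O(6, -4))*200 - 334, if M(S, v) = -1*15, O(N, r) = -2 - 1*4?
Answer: -3334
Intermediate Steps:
O(N, r) = -6 (O(N, r) = -2 - 4 = -6)
M(S, v) = -15
M(-19, O(6, -4))*200 - 334 = -15*200 - 334 = -3000 - 334 = -3334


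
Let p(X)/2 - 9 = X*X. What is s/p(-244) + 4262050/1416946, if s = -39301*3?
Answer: 170252675131/84372049570 ≈ 2.0179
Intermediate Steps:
s = -117903
p(X) = 18 + 2*X² (p(X) = 18 + 2*(X*X) = 18 + 2*X²)
s/p(-244) + 4262050/1416946 = -117903/(18 + 2*(-244)²) + 4262050/1416946 = -117903/(18 + 2*59536) + 4262050*(1/1416946) = -117903/(18 + 119072) + 2131025/708473 = -117903/119090 + 2131025/708473 = 170252675131/84372049570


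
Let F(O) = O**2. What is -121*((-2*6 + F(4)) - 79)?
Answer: 9075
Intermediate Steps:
-121*((-2*6 + F(4)) - 79) = -121*((-2*6 + 4**2) - 79) = -121*((-12 + 16) - 79) = -121*(4 - 79) = -121*(-75) = 9075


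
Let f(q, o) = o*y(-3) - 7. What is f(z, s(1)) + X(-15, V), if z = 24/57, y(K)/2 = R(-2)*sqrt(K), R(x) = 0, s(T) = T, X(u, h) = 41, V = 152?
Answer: 34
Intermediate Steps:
y(K) = 0 (y(K) = 2*(0*sqrt(K)) = 2*0 = 0)
z = 8/19 (z = 24*(1/57) = 8/19 ≈ 0.42105)
f(q, o) = -7 (f(q, o) = o*0 - 7 = 0 - 7 = -7)
f(z, s(1)) + X(-15, V) = -7 + 41 = 34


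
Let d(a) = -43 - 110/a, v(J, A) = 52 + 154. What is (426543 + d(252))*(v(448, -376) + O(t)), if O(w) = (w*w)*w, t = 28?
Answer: 66152641295/7 ≈ 9.4504e+9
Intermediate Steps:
O(w) = w³ (O(w) = w²*w = w³)
v(J, A) = 206
(426543 + d(252))*(v(448, -376) + O(t)) = (426543 + (-43 - 110/252))*(206 + 28³) = (426543 + (-43 - 110*1/252))*(206 + 21952) = (426543 + (-43 - 55/126))*22158 = (426543 - 5473/126)*22158 = (53738945/126)*22158 = 66152641295/7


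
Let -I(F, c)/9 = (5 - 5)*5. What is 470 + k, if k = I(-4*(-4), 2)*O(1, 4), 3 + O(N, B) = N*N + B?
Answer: 470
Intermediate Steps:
O(N, B) = -3 + B + N**2 (O(N, B) = -3 + (N*N + B) = -3 + (N**2 + B) = -3 + (B + N**2) = -3 + B + N**2)
I(F, c) = 0 (I(F, c) = -9*(5 - 5)*5 = -0*5 = -9*0 = 0)
k = 0 (k = 0*(-3 + 4 + 1**2) = 0*(-3 + 4 + 1) = 0*2 = 0)
470 + k = 470 + 0 = 470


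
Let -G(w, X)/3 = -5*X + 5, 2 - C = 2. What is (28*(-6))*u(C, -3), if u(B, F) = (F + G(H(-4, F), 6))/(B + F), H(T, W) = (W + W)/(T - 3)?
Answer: 4032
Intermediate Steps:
H(T, W) = 2*W/(-3 + T) (H(T, W) = (2*W)/(-3 + T) = 2*W/(-3 + T))
C = 0 (C = 2 - 1*2 = 2 - 2 = 0)
G(w, X) = -15 + 15*X (G(w, X) = -3*(-5*X + 5) = -3*(5 - 5*X) = -15 + 15*X)
u(B, F) = (75 + F)/(B + F) (u(B, F) = (F + (-15 + 15*6))/(B + F) = (F + (-15 + 90))/(B + F) = (F + 75)/(B + F) = (75 + F)/(B + F))
(28*(-6))*u(C, -3) = (28*(-6))*((75 - 3)/(0 - 3)) = -168*72/(-3) = -(-56)*72 = -168*(-24) = 4032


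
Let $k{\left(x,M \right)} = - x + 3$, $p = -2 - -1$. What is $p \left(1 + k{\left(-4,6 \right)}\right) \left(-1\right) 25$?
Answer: $200$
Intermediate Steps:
$p = -1$ ($p = -2 + 1 = -1$)
$k{\left(x,M \right)} = 3 - x$
$p \left(1 + k{\left(-4,6 \right)}\right) \left(-1\right) 25 = - \left(1 + \left(3 - -4\right)\right) \left(-1\right) 25 = - \left(1 + \left(3 + 4\right)\right) \left(-1\right) 25 = - \left(1 + 7\right) \left(-1\right) 25 = - 8 \left(-1\right) 25 = \left(-1\right) \left(-8\right) 25 = 8 \cdot 25 = 200$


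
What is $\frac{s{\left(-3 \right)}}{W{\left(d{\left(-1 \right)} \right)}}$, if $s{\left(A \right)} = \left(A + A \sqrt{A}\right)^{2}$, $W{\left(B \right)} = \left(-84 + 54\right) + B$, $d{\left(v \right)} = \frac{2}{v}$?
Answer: $\frac{9}{16} - \frac{9 i \sqrt{3}}{16} \approx 0.5625 - 0.97428 i$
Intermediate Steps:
$W{\left(B \right)} = -30 + B$
$s{\left(A \right)} = \left(A + A^{\frac{3}{2}}\right)^{2}$
$\frac{s{\left(-3 \right)}}{W{\left(d{\left(-1 \right)} \right)}} = \frac{\left(-3 + \left(-3\right)^{\frac{3}{2}}\right)^{2}}{-30 + \frac{2}{-1}} = \frac{\left(-3 - 3 i \sqrt{3}\right)^{2}}{-30 + 2 \left(-1\right)} = \frac{\left(-3 - 3 i \sqrt{3}\right)^{2}}{-30 - 2} = \frac{\left(-3 - 3 i \sqrt{3}\right)^{2}}{-32} = \left(-3 - 3 i \sqrt{3}\right)^{2} \left(- \frac{1}{32}\right) = - \frac{\left(-3 - 3 i \sqrt{3}\right)^{2}}{32}$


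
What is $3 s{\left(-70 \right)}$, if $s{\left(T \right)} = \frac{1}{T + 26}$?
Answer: $- \frac{3}{44} \approx -0.068182$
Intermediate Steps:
$s{\left(T \right)} = \frac{1}{26 + T}$
$3 s{\left(-70 \right)} = \frac{3}{26 - 70} = \frac{3}{-44} = 3 \left(- \frac{1}{44}\right) = - \frac{3}{44}$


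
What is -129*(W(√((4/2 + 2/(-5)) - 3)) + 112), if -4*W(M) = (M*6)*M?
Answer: -147189/10 ≈ -14719.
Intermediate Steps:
W(M) = -3*M²/2 (W(M) = -M*6*M/4 = -6*M*M/4 = -3*M²/2)
-129*(W(√((4/2 + 2/(-5)) - 3)) + 112) = -129*(-3*(√((4/2 + 2/(-5)) - 3))²/2 + 112) = -129*(-3*(√((4*(½) + 2*(-⅕)) - 3))²/2 + 112) = -129*(-3*(√((2 - ⅖) - 3))²/2 + 112) = -129*(-3*(√(8/5 - 3))²/2 + 112) = -129*(-3*(√(-7/5))²/2 + 112) = -129*(-3*(I*√35/5)²/2 + 112) = -129*(-3/2*(-7/5) + 112) = -129*(21/10 + 112) = -129*1141/10 = -147189/10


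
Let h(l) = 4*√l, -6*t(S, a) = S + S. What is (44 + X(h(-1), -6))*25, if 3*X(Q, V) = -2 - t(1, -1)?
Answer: 9775/9 ≈ 1086.1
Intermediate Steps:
t(S, a) = -S/3 (t(S, a) = -(S + S)/6 = -S/3)
X(Q, V) = -5/9 (X(Q, V) = (-2 - (-1)/3)/3 = (-2 - 1*(-⅓))/3 = (-2 + ⅓)/3 = (⅓)*(-5/3) = -5/9)
(44 + X(h(-1), -6))*25 = (44 - 5/9)*25 = (391/9)*25 = 9775/9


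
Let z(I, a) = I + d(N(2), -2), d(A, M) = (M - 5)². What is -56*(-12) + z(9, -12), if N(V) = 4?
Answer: 730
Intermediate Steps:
d(A, M) = (-5 + M)²
z(I, a) = 49 + I (z(I, a) = I + (-5 - 2)² = I + (-7)² = I + 49 = 49 + I)
-56*(-12) + z(9, -12) = -56*(-12) + (49 + 9) = 672 + 58 = 730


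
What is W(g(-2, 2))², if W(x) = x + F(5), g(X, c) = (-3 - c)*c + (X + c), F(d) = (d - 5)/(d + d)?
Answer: 100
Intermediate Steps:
F(d) = (-5 + d)/(2*d) (F(d) = (-5 + d)/((2*d)) = (-5 + d)*(1/(2*d)) = (-5 + d)/(2*d))
g(X, c) = X + c + c*(-3 - c) (g(X, c) = c*(-3 - c) + (X + c) = X + c + c*(-3 - c))
W(x) = x (W(x) = x + (½)*(-5 + 5)/5 = x + (½)*(⅕)*0 = x + 0 = x)
W(g(-2, 2))² = (-2 - 1*2² - 2*2)² = (-2 - 1*4 - 4)² = (-2 - 4 - 4)² = (-10)² = 100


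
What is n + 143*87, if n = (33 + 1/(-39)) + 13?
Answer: 486992/39 ≈ 12487.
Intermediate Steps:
n = 1793/39 (n = (33 - 1/39) + 13 = 1286/39 + 13 = 1793/39 ≈ 45.974)
n + 143*87 = 1793/39 + 143*87 = 1793/39 + 12441 = 486992/39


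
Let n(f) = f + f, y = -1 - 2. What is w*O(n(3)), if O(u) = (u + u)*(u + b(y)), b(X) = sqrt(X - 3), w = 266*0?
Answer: 0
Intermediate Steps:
y = -3
w = 0
b(X) = sqrt(-3 + X)
n(f) = 2*f
O(u) = 2*u*(u + I*sqrt(6)) (O(u) = (u + u)*(u + sqrt(-3 - 3)) = (2*u)*(u + sqrt(-6)) = (2*u)*(u + I*sqrt(6)) = 2*u*(u + I*sqrt(6)))
w*O(n(3)) = 0*(2*(2*3)*(2*3 + I*sqrt(6))) = 0*(2*6*(6 + I*sqrt(6))) = 0*(72 + 12*I*sqrt(6)) = 0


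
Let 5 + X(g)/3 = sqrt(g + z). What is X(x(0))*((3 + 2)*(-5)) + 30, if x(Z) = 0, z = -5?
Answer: 405 - 75*I*sqrt(5) ≈ 405.0 - 167.71*I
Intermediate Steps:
X(g) = -15 + 3*sqrt(-5 + g) (X(g) = -15 + 3*sqrt(g - 5) = -15 + 3*sqrt(-5 + g))
X(x(0))*((3 + 2)*(-5)) + 30 = (-15 + 3*sqrt(-5 + 0))*((3 + 2)*(-5)) + 30 = (-15 + 3*sqrt(-5))*(5*(-5)) + 30 = (-15 + 3*(I*sqrt(5)))*(-25) + 30 = (-15 + 3*I*sqrt(5))*(-25) + 30 = (375 - 75*I*sqrt(5)) + 30 = 405 - 75*I*sqrt(5)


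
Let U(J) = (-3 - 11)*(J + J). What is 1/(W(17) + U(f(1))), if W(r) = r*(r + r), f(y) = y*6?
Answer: 1/410 ≈ 0.0024390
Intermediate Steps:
f(y) = 6*y
U(J) = -28*J
W(r) = 2*r² (W(r) = r*(2*r) = 2*r²)
1/(W(17) + U(f(1))) = 1/(2*17² - 168) = 1/(2*289 - 28*6) = 1/(578 - 168) = 1/410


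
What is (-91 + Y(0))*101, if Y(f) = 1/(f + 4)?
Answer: -36663/4 ≈ -9165.8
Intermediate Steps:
Y(f) = 1/(4 + f)
(-91 + Y(0))*101 = (-91 + 1/(4 + 0))*101 = (-91 + 1/4)*101 = (-91 + ¼)*101 = -363/4*101 = -36663/4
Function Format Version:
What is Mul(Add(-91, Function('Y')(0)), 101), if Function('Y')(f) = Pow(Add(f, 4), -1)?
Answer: Rational(-36663, 4) ≈ -9165.8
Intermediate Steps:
Function('Y')(f) = Pow(Add(4, f), -1)
Mul(Add(-91, Function('Y')(0)), 101) = Mul(Add(-91, Pow(Add(4, 0), -1)), 101) = Mul(Add(-91, Pow(4, -1)), 101) = Mul(Add(-91, Rational(1, 4)), 101) = Mul(Rational(-363, 4), 101) = Rational(-36663, 4)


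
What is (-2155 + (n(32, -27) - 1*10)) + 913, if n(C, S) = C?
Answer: -1220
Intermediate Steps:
(-2155 + (n(32, -27) - 1*10)) + 913 = (-2155 + (32 - 1*10)) + 913 = (-2155 + (32 - 10)) + 913 = (-2155 + 22) + 913 = -2133 + 913 = -1220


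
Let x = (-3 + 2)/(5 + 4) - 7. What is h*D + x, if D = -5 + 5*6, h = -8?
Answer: -1864/9 ≈ -207.11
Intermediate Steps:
D = 25 (D = -5 + 30 = 25)
x = -64/9 (x = -1/9 - 7 = -64/9 ≈ -7.1111)
h*D + x = -8*25 - 64/9 = -200 - 64/9 = -1864/9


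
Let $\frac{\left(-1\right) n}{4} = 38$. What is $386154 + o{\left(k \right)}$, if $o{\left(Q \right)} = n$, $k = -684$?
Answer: $386002$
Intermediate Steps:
$n = -152$ ($n = \left(-4\right) 38 = -152$)
$o{\left(Q \right)} = -152$
$386154 + o{\left(k \right)} = 386154 - 152 = 386002$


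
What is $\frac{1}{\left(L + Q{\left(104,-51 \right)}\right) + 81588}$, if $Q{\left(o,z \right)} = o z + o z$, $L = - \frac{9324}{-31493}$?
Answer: $\frac{4499}{319340352} \approx 1.4088 \cdot 10^{-5}$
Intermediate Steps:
$L = \frac{1332}{4499}$ ($L = \left(-9324\right) \left(- \frac{1}{31493}\right) = \frac{1332}{4499} \approx 0.29607$)
$Q{\left(o,z \right)} = 2 o z$
$\frac{1}{\left(L + Q{\left(104,-51 \right)}\right) + 81588} = \frac{1}{\left(\frac{1332}{4499} + 2 \cdot 104 \left(-51\right)\right) + 81588} = \frac{1}{\left(\frac{1332}{4499} - 10608\right) + 81588} = \frac{1}{- \frac{47724060}{4499} + 81588} = \frac{1}{\frac{319340352}{4499}} = \frac{4499}{319340352}$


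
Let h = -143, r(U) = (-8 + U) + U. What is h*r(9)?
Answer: -1430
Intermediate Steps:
r(U) = -8 + 2*U
h*r(9) = -143*(-8 + 2*9) = -143*(-8 + 18) = -143*10 = -1430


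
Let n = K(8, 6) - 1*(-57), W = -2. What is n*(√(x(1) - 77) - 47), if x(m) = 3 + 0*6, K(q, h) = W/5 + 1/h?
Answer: -80041/30 + 1703*I*√74/30 ≈ -2668.0 + 488.33*I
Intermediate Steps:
K(q, h) = -⅖ + 1/h (K(q, h) = -2/5 + 1/h = -2*⅕ + 1/h = -⅖ + 1/h)
n = 1703/30 (n = (-⅖ + 1/6) - 1*(-57) = (-⅖ + ⅙) + 57 = -7/30 + 57 = 1703/30 ≈ 56.767)
x(m) = 3 (x(m) = 3 + 0 = 3)
n*(√(x(1) - 77) - 47) = 1703*(√(3 - 77) - 47)/30 = 1703*(√(-74) - 47)/30 = 1703*(I*√74 - 47)/30 = 1703*(-47 + I*√74)/30 = -80041/30 + 1703*I*√74/30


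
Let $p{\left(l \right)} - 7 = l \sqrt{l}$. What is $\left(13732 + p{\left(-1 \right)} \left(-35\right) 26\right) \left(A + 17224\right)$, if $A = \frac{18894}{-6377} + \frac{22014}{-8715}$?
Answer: $\frac{335471726371104}{2646455} + \frac{1184768389792 i}{75613} \approx 1.2676 \cdot 10^{8} + 1.5669 \cdot 10^{7} i$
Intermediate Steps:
$p{\left(l \right)} = 7 + l^{\frac{3}{2}}$ ($p{\left(l \right)} = 7 + l \sqrt{l} = 7 + l^{\frac{3}{2}}$)
$A = - \frac{14525928}{2646455}$ ($A = 18894 \left(- \frac{1}{6377}\right) + 22014 \left(- \frac{1}{8715}\right) = - \frac{18894}{6377} - \frac{7338}{2905} = - \frac{14525928}{2646455} \approx -5.4888$)
$\left(13732 + p{\left(-1 \right)} \left(-35\right) 26\right) \left(A + 17224\right) = \left(13732 + \left(7 + \left(-1\right)^{\frac{3}{2}}\right) \left(-35\right) 26\right) \left(- \frac{14525928}{2646455} + 17224\right) = \left(13732 + \left(7 - i\right) \left(-35\right) 26\right) \frac{45568014992}{2646455} = \left(13732 + \left(-245 + 35 i\right) 26\right) \frac{45568014992}{2646455} = \left(13732 - \left(6370 - 910 i\right)\right) \frac{45568014992}{2646455} = \left(7362 + 910 i\right) \frac{45568014992}{2646455} = \frac{335471726371104}{2646455} + \frac{1184768389792 i}{75613}$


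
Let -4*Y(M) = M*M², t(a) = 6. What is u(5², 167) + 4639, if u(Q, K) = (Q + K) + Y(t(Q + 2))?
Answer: 4777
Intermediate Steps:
Y(M) = -M³/4 (Y(M) = -M*M²/4 = -M³/4)
u(Q, K) = -54 + K + Q (u(Q, K) = (Q + K) - ¼*6³ = (K + Q) - ¼*216 = (K + Q) - 54 = -54 + K + Q)
u(5², 167) + 4639 = (-54 + 167 + 5²) + 4639 = (-54 + 167 + 25) + 4639 = 138 + 4639 = 4777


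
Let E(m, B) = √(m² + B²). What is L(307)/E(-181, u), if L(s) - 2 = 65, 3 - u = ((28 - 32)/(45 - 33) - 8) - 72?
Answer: 201*√357349/357349 ≈ 0.33624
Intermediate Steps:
u = 250/3 (u = 3 - (((28 - 32)/(45 - 33) - 8) - 72) = 3 - ((-4/12 - 8) - 72) = 3 - ((-4*1/12 - 8) - 72) = 3 - ((-⅓ - 8) - 72) = 3 - (-25/3 - 72) = 3 - 1*(-241/3) = 3 + 241/3 = 250/3 ≈ 83.333)
L(s) = 67 (L(s) = 2 + 65 = 67)
E(m, B) = √(B² + m²)
L(307)/E(-181, u) = 67/(√((250/3)² + (-181)²)) = 67/(√(62500/9 + 32761)) = 67/(√(357349/9)) = 67/((√357349/3)) = 67*(3*√357349/357349) = 201*√357349/357349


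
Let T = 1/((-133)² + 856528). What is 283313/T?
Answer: 247677040921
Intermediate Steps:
T = 1/874217 (T = 1/(17689 + 856528) = 1/874217 ≈ 1.1439e-6)
283313/T = 283313/(1/874217) = 283313*874217 = 247677040921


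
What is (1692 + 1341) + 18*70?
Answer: 4293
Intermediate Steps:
(1692 + 1341) + 18*70 = 3033 + 1260 = 4293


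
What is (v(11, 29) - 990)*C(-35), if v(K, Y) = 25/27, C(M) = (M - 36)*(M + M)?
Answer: -132723850/27 ≈ -4.9157e+6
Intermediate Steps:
C(M) = 2*M*(-36 + M) (C(M) = (-36 + M)*(2*M) = 2*M*(-36 + M))
v(K, Y) = 25/27 (v(K, Y) = 25*(1/27) = 25/27)
(v(11, 29) - 990)*C(-35) = (25/27 - 990)*(2*(-35)*(-36 - 35)) = -53410*(-35)*(-71)/27 = -26705/27*4970 = -132723850/27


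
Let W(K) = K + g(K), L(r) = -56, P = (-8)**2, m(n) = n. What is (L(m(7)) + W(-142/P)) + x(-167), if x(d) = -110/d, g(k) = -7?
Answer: -345009/5344 ≈ -64.560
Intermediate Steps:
P = 64
W(K) = -7 + K (W(K) = K - 7 = -7 + K)
(L(m(7)) + W(-142/P)) + x(-167) = (-56 + (-7 - 142/64)) - 110/(-167) = (-56 + (-7 - 142*1/64)) - 110*(-1/167) = (-56 + (-7 - 71/32)) + 110/167 = (-56 - 295/32) + 110/167 = -2087/32 + 110/167 = -345009/5344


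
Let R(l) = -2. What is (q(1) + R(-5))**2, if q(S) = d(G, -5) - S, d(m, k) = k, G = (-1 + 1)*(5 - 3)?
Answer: 64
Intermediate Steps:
G = 0 (G = 0*2 = 0)
q(S) = -5 - S
(q(1) + R(-5))**2 = ((-5 - 1*1) - 2)**2 = ((-5 - 1) - 2)**2 = (-6 - 2)**2 = (-8)**2 = 64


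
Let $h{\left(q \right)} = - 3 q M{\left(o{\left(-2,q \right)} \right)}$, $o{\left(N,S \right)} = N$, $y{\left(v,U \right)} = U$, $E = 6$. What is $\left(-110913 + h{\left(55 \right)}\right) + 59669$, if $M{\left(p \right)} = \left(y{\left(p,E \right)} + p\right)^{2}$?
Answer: $-53884$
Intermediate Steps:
$M{\left(p \right)} = \left(6 + p\right)^{2}$
$h{\left(q \right)} = - 48 q$ ($h{\left(q \right)} = - 3 q \left(6 - 2\right)^{2} = - 3 q 4^{2} = - 3 q 16 = - 48 q$)
$\left(-110913 + h{\left(55 \right)}\right) + 59669 = \left(-110913 - 2640\right) + 59669 = -113553 + 59669 = -53884$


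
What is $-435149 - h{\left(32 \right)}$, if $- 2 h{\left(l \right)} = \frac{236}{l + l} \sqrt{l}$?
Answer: $-435149 + \frac{59 \sqrt{2}}{8} \approx -4.3514 \cdot 10^{5}$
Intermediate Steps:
$h{\left(l \right)} = - \frac{59}{\sqrt{l}}$ ($h{\left(l \right)} = - \frac{\frac{236}{l + l} \sqrt{l}}{2} = - \frac{\frac{236}{2 l} \sqrt{l}}{2} = - \frac{236 \frac{1}{2 l} \sqrt{l}}{2} = - \frac{\frac{118}{l} \sqrt{l}}{2} = - \frac{118 \frac{1}{\sqrt{l}}}{2} = - \frac{59}{\sqrt{l}}$)
$-435149 - h{\left(32 \right)} = -435149 - - \frac{59}{4 \sqrt{2}} = -435149 - - 59 \frac{\sqrt{2}}{8} = -435149 - - \frac{59 \sqrt{2}}{8} = -435149 + \frac{59 \sqrt{2}}{8}$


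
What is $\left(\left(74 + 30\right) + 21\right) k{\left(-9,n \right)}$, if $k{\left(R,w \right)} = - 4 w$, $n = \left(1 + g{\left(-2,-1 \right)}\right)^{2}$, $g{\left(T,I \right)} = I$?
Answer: $0$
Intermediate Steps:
$n = 0$ ($n = \left(1 - 1\right)^{2} = 0^{2} = 0$)
$\left(\left(74 + 30\right) + 21\right) k{\left(-9,n \right)} = \left(\left(74 + 30\right) + 21\right) \left(\left(-4\right) 0\right) = \left(104 + 21\right) 0 = 125 \cdot 0 = 0$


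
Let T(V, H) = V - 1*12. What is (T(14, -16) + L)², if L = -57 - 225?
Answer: 78400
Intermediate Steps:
T(V, H) = -12 + V (T(V, H) = V - 12 = -12 + V)
L = -282
(T(14, -16) + L)² = ((-12 + 14) - 282)² = (2 - 282)² = (-280)² = 78400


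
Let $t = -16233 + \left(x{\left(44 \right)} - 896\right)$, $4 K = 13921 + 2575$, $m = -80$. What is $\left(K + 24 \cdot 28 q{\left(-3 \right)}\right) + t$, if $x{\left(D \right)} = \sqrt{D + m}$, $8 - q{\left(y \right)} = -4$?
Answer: $-4941 + 6 i \approx -4941.0 + 6.0 i$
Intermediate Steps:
$q{\left(y \right)} = 12$ ($q{\left(y \right)} = 8 - -4 = 8 + 4 = 12$)
$K = 4124$ ($K = \frac{13921 + 2575}{4} = \frac{1}{4} \cdot 16496 = 4124$)
$x{\left(D \right)} = \sqrt{-80 + D}$ ($x{\left(D \right)} = \sqrt{D - 80} = \sqrt{-80 + D}$)
$t = -17129 + 6 i$ ($t = -16233 - \left(896 - \sqrt{-80 + 44}\right) = -16233 - \left(896 - \sqrt{-36}\right) = -16233 - \left(896 - 6 i\right) = -17129 + 6 i \approx -17129.0 + 6.0 i$)
$\left(K + 24 \cdot 28 q{\left(-3 \right)}\right) + t = \left(4124 + 24 \cdot 28 \cdot 12\right) - \left(17129 - 6 i\right) = \left(4124 + 672 \cdot 12\right) - \left(17129 - 6 i\right) = \left(4124 + 8064\right) - \left(17129 - 6 i\right) = 12188 - \left(17129 - 6 i\right) = -4941 + 6 i$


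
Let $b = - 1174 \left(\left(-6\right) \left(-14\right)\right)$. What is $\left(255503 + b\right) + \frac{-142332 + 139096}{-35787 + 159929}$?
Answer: $\frac{9738131359}{62071} \approx 1.5689 \cdot 10^{5}$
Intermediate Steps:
$b = -98616$ ($b = \left(-1174\right) 84 = -98616$)
$\left(255503 + b\right) + \frac{-142332 + 139096}{-35787 + 159929} = \left(255503 - 98616\right) + \frac{-142332 + 139096}{-35787 + 159929} = 156887 - \frac{3236}{124142} = 156887 - \frac{1618}{62071} = \frac{9738131359}{62071}$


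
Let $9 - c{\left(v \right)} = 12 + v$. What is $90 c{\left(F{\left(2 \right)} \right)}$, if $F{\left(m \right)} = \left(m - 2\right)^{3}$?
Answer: $-270$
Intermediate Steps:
$F{\left(m \right)} = \left(-2 + m\right)^{3}$
$c{\left(v \right)} = -3 - v$ ($c{\left(v \right)} = 9 - \left(12 + v\right) = -3 - v$)
$90 c{\left(F{\left(2 \right)} \right)} = 90 \left(-3 - \left(-2 + 2\right)^{3}\right) = 90 \left(-3 - 0^{3}\right) = 90 \left(-3 - 0\right) = 90 \left(-3 + 0\right) = 90 \left(-3\right) = -270$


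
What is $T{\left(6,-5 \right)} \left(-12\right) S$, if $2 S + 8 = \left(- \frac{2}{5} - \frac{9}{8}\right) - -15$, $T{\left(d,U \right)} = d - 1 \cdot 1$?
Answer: $- \frac{657}{4} \approx -164.25$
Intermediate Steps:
$T{\left(d,U \right)} = -1 + d$ ($T{\left(d,U \right)} = d - 1 = -1 + d$)
$S = \frac{219}{80}$ ($S = -4 + \frac{\left(- \frac{2}{5} - \frac{9}{8}\right) - -15}{2} = -4 + \frac{\left(\left(-2\right) \frac{1}{5} - \frac{9}{8}\right) + 15}{2} = -4 + \frac{\left(- \frac{2}{5} - \frac{9}{8}\right) + 15}{2} = -4 + \frac{- \frac{61}{40} + 15}{2} = -4 + \frac{1}{2} \cdot \frac{539}{40} = -4 + \frac{539}{80} = \frac{219}{80} \approx 2.7375$)
$T{\left(6,-5 \right)} \left(-12\right) S = \left(-1 + 6\right) \left(-12\right) \frac{219}{80} = 5 \left(-12\right) \frac{219}{80} = \left(-60\right) \frac{219}{80} = - \frac{657}{4}$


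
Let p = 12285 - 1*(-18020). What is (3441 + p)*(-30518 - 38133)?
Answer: -2316696646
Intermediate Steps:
p = 30305 (p = 12285 + 18020 = 30305)
(3441 + p)*(-30518 - 38133) = (3441 + 30305)*(-30518 - 38133) = 33746*(-68651) = -2316696646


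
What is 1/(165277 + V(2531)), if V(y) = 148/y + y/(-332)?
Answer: 840292/138874584059 ≈ 6.0507e-6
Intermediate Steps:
V(y) = 148/y - y/332 (V(y) = 148/y + y*(-1/332) = 148/y - y/332)
1/(165277 + V(2531)) = 1/(165277 + (148/2531 - 1/332*2531)) = 1/(165277 + (148*(1/2531) - 2531/332)) = 1/(165277 + (148/2531 - 2531/332)) = 1/(165277 - 6356825/840292) = 1/(138874584059/840292) = 840292/138874584059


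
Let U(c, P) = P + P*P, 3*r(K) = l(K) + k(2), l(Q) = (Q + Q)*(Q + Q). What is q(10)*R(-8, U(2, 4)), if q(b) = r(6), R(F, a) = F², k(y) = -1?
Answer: 9152/3 ≈ 3050.7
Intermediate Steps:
l(Q) = 4*Q² (l(Q) = (2*Q)*(2*Q) = 4*Q²)
r(K) = -⅓ + 4*K²/3 (r(K) = (4*K² - 1)/3 = (-1 + 4*K²)/3 = -⅓ + 4*K²/3)
U(c, P) = P + P²
q(b) = 143/3 (q(b) = -⅓ + (4/3)*6² = -⅓ + (4/3)*36 = -⅓ + 48 = 143/3)
q(10)*R(-8, U(2, 4)) = (143/3)*(-8)² = (143/3)*64 = 9152/3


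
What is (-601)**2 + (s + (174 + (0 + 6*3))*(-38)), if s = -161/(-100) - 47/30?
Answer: 106171513/300 ≈ 3.5391e+5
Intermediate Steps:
s = 13/300 (s = -161*(-1/100) - 47*1/30 = 161/100 - 47/30 = 13/300 ≈ 0.043333)
(-601)**2 + (s + (174 + (0 + 6*3))*(-38)) = (-601)**2 + (13/300 + (174 + (0 + 6*3))*(-38)) = 361201 + (13/300 + (174 + (0 + 18))*(-38)) = 361201 + (13/300 + (174 + 18)*(-38)) = 361201 + (13/300 + 192*(-38)) = 361201 + (13/300 - 7296) = 361201 - 2188787/300 = 106171513/300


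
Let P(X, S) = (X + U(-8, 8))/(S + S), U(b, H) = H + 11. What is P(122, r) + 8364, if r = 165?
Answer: 920087/110 ≈ 8364.4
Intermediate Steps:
U(b, H) = 11 + H
P(X, S) = (19 + X)/(2*S) (P(X, S) = (X + (11 + 8))/(S + S) = (X + 19)/((2*S)) = (19 + X)*(1/(2*S)) = (19 + X)/(2*S))
P(122, r) + 8364 = (1/2)*(19 + 122)/165 + 8364 = (1/2)*(1/165)*141 + 8364 = 47/110 + 8364 = 920087/110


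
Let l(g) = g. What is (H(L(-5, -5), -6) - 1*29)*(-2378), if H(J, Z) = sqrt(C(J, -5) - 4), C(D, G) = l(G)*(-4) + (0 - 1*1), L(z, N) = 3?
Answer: 68962 - 2378*sqrt(15) ≈ 59752.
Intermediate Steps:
C(D, G) = -1 - 4*G (C(D, G) = G*(-4) + (0 - 1*1) = -4*G + (0 - 1) = -4*G - 1 = -1 - 4*G)
H(J, Z) = sqrt(15) (H(J, Z) = sqrt((-1 - 4*(-5)) - 4) = sqrt((-1 + 20) - 4) = sqrt(19 - 4) = sqrt(15))
(H(L(-5, -5), -6) - 1*29)*(-2378) = (sqrt(15) - 1*29)*(-2378) = (sqrt(15) - 29)*(-2378) = (-29 + sqrt(15))*(-2378) = 68962 - 2378*sqrt(15)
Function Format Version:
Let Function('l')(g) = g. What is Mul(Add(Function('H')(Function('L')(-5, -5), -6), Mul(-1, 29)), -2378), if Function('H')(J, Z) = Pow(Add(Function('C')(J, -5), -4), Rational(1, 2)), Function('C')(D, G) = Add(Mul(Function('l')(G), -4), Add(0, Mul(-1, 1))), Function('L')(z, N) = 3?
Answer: Add(68962, Mul(-2378, Pow(15, Rational(1, 2)))) ≈ 59752.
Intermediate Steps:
Function('C')(D, G) = Add(-1, Mul(-4, G)) (Function('C')(D, G) = Add(Mul(G, -4), Add(0, Mul(-1, 1))) = Add(Mul(-4, G), Add(0, -1)) = Add(Mul(-4, G), -1) = Add(-1, Mul(-4, G)))
Function('H')(J, Z) = Pow(15, Rational(1, 2)) (Function('H')(J, Z) = Pow(Add(Add(-1, Mul(-4, -5)), -4), Rational(1, 2)) = Pow(Add(Add(-1, 20), -4), Rational(1, 2)) = Pow(Add(19, -4), Rational(1, 2)) = Pow(15, Rational(1, 2)))
Mul(Add(Function('H')(Function('L')(-5, -5), -6), Mul(-1, 29)), -2378) = Mul(Add(Pow(15, Rational(1, 2)), Mul(-1, 29)), -2378) = Mul(Add(Pow(15, Rational(1, 2)), -29), -2378) = Mul(Add(-29, Pow(15, Rational(1, 2))), -2378) = Add(68962, Mul(-2378, Pow(15, Rational(1, 2))))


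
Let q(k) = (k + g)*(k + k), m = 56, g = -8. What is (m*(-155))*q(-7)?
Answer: -1822800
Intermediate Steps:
q(k) = 2*k*(-8 + k) (q(k) = (k - 8)*(k + k) = (-8 + k)*(2*k) = 2*k*(-8 + k))
(m*(-155))*q(-7) = (56*(-155))*(2*(-7)*(-8 - 7)) = -17360*(-7)*(-15) = -8680*210 = -1822800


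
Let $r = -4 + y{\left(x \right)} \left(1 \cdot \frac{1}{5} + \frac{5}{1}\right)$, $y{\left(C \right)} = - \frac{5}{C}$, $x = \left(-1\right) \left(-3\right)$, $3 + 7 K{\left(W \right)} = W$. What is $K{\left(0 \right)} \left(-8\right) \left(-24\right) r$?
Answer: $\frac{7296}{7} \approx 1042.3$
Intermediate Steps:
$K{\left(W \right)} = - \frac{3}{7} + \frac{W}{7}$
$x = 3$
$r = - \frac{38}{3}$ ($r = -4 + - \frac{5}{3} \left(1 \cdot \frac{1}{5} + \frac{5}{1}\right) = -4 + \left(-5\right) \frac{1}{3} \left(1 \cdot \frac{1}{5} + 5 \cdot 1\right) = -4 - \frac{5 \left(\frac{1}{5} + 5\right)}{3} = -4 - \frac{26}{3} = - \frac{38}{3} \approx -12.667$)
$K{\left(0 \right)} \left(-8\right) \left(-24\right) r = \left(- \frac{3}{7} + \frac{1}{7} \cdot 0\right) \left(-8\right) \left(-24\right) \left(- \frac{38}{3}\right) = \left(- \frac{3}{7} + 0\right) \left(-8\right) \left(-24\right) \left(- \frac{38}{3}\right) = \left(- \frac{3}{7}\right) \left(-8\right) \left(-24\right) \left(- \frac{38}{3}\right) = \frac{24}{7} \left(-24\right) \left(- \frac{38}{3}\right) = \left(- \frac{576}{7}\right) \left(- \frac{38}{3}\right) = \frac{7296}{7}$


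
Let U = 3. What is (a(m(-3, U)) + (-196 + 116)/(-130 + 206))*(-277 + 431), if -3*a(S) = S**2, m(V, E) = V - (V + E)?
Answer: -11858/19 ≈ -624.11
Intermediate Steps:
m(V, E) = -E (m(V, E) = V - (E + V) = V + (-E - V) = -E)
a(S) = -S**2/3
(a(m(-3, U)) + (-196 + 116)/(-130 + 206))*(-277 + 431) = (-(-1*3)**2/3 + (-196 + 116)/(-130 + 206))*(-277 + 431) = (-1/3*(-3)**2 - 80/76)*154 = (-1/3*9 - 80*1/76)*154 = (-3 - 20/19)*154 = -77/19*154 = -11858/19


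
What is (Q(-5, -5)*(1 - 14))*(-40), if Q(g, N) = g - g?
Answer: 0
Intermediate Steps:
Q(g, N) = 0
(Q(-5, -5)*(1 - 14))*(-40) = (0*(1 - 14))*(-40) = (0*(-13))*(-40) = 0*(-40) = 0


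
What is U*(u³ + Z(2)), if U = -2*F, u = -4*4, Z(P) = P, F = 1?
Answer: 8188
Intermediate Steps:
u = -16
U = -2 (U = -2*1 = -2)
U*(u³ + Z(2)) = -2*((-16)³ + 2) = -2*(-4096 + 2) = -2*(-4094) = 8188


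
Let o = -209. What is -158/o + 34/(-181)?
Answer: 21492/37829 ≈ 0.56814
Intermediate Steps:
-158/o + 34/(-181) = -158/(-209) + 34/(-181) = -158*(-1/209) + 34*(-1/181) = 158/209 - 34/181 = 21492/37829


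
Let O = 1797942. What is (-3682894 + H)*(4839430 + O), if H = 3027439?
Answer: -4350498664260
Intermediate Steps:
(-3682894 + H)*(4839430 + O) = (-3682894 + 3027439)*(4839430 + 1797942) = -655455*6637372 = -4350498664260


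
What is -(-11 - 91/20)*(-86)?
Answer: -13373/10 ≈ -1337.3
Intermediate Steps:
-(-11 - 91/20)*(-86) = -(-311)*(-86)/20 = -1*13373/10 = -13373/10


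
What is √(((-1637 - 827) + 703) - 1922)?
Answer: I*√3683 ≈ 60.688*I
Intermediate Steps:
√(((-1637 - 827) + 703) - 1922) = √((-2464 + 703) - 1922) = √(-1761 - 1922) = √(-3683) = I*√3683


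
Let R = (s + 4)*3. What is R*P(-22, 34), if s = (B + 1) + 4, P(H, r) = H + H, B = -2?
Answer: -924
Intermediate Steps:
P(H, r) = 2*H
s = 3 (s = (-2 + 1) + 4 = -1 + 4 = 3)
R = 21 (R = (3 + 4)*3 = 7*3 = 21)
R*P(-22, 34) = 21*(2*(-22)) = 21*(-44) = -924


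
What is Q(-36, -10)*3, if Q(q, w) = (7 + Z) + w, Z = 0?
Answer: -9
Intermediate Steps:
Q(q, w) = 7 + w (Q(q, w) = (7 + 0) + w = 7 + w)
Q(-36, -10)*3 = (7 - 10)*3 = -3*3 = -9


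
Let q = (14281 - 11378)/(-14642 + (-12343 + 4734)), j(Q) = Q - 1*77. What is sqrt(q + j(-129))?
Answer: I*sqrt(102056636859)/22251 ≈ 14.357*I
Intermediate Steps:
j(Q) = -77 + Q (j(Q) = Q - 77 = -77 + Q)
q = -2903/22251 (q = 2903/(-14642 - 7609) = 2903/(-22251) = 2903*(-1/22251) = -2903/22251 ≈ -0.13047)
sqrt(q + j(-129)) = sqrt(-2903/22251 + (-77 - 129)) = sqrt(-2903/22251 - 206) = sqrt(-4586609/22251) = I*sqrt(102056636859)/22251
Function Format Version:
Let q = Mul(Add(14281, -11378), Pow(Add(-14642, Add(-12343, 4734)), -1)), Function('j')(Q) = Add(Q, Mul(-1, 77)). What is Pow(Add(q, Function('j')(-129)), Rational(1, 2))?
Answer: Mul(Rational(1, 22251), I, Pow(102056636859, Rational(1, 2))) ≈ Mul(14.357, I)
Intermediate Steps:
Function('j')(Q) = Add(-77, Q) (Function('j')(Q) = Add(Q, -77) = Add(-77, Q))
q = Rational(-2903, 22251) (q = Mul(2903, Pow(Add(-14642, -7609), -1)) = Mul(2903, Pow(-22251, -1)) = Mul(2903, Rational(-1, 22251)) = Rational(-2903, 22251) ≈ -0.13047)
Pow(Add(q, Function('j')(-129)), Rational(1, 2)) = Pow(Add(Rational(-2903, 22251), Add(-77, -129)), Rational(1, 2)) = Pow(Add(Rational(-2903, 22251), -206), Rational(1, 2)) = Pow(Rational(-4586609, 22251), Rational(1, 2)) = Mul(Rational(1, 22251), I, Pow(102056636859, Rational(1, 2)))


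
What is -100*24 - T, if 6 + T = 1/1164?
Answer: -2786617/1164 ≈ -2394.0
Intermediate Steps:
T = -6983/1164 (T = -6 + 1/1164 = -6983/1164 ≈ -5.9991)
-100*24 - T = -100*24 - 1*(-6983/1164) = -2400 + 6983/1164 = -2786617/1164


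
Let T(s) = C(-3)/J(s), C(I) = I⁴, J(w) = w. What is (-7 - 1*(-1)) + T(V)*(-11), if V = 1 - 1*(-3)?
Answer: -915/4 ≈ -228.75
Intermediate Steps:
V = 4 (V = 1 + 3 = 4)
T(s) = 81/s (T(s) = (-3)⁴/s = 81/s)
(-7 - 1*(-1)) + T(V)*(-11) = (-7 - 1*(-1)) + (81/4)*(-11) = (-7 + 1) + (81*(¼))*(-11) = -6 + (81/4)*(-11) = -6 - 891/4 = -915/4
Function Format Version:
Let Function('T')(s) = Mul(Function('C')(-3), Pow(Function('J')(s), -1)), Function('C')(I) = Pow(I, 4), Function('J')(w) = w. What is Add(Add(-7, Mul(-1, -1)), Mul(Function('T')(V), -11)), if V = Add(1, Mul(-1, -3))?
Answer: Rational(-915, 4) ≈ -228.75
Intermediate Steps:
V = 4 (V = Add(1, 3) = 4)
Function('T')(s) = Mul(81, Pow(s, -1)) (Function('T')(s) = Mul(Pow(-3, 4), Pow(s, -1)) = Mul(81, Pow(s, -1)))
Add(Add(-7, Mul(-1, -1)), Mul(Function('T')(V), -11)) = Add(Add(-7, Mul(-1, -1)), Mul(Mul(81, Pow(4, -1)), -11)) = Add(Add(-7, 1), Mul(Mul(81, Rational(1, 4)), -11)) = Add(-6, Mul(Rational(81, 4), -11)) = Add(-6, Rational(-891, 4)) = Rational(-915, 4)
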